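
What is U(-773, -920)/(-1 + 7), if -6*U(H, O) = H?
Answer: 773/36 ≈ 21.472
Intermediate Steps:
U(H, O) = -H/6
U(-773, -920)/(-1 + 7) = (-⅙*(-773))/(-1 + 7) = (773/6)/6 = (773/6)*(⅙) = 773/36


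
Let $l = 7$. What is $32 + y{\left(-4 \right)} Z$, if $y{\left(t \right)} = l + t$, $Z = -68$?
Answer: $-172$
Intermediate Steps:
$y{\left(t \right)} = 7 + t$
$32 + y{\left(-4 \right)} Z = 32 + \left(7 - 4\right) \left(-68\right) = 32 + 3 \left(-68\right) = 32 - 204 = -172$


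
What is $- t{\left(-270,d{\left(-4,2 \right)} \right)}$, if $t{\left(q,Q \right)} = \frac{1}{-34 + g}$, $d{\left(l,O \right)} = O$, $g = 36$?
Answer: $- \frac{1}{2} \approx -0.5$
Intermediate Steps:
$t{\left(q,Q \right)} = \frac{1}{2}$ ($t{\left(q,Q \right)} = \frac{1}{-34 + 36} = \frac{1}{2}$)
$- t{\left(-270,d{\left(-4,2 \right)} \right)} = \left(-1\right) \frac{1}{2} = - \frac{1}{2}$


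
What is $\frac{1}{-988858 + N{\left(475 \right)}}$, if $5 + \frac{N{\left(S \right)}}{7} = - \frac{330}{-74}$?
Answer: $- \frac{37}{36587886} \approx -1.0113 \cdot 10^{-6}$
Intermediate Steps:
$N{\left(S \right)} = - \frac{140}{37}$ ($N{\left(S \right)} = -35 + 7 \left(- \frac{330}{-74}\right) = -35 + 7 \left(\left(-330\right) \left(- \frac{1}{74}\right)\right) = -35 + 7 \cdot \frac{165}{37} = -35 + \frac{1155}{37} = - \frac{140}{37}$)
$\frac{1}{-988858 + N{\left(475 \right)}} = \frac{1}{-988858 - \frac{140}{37}} = \frac{1}{- \frac{36587886}{37}} = - \frac{37}{36587886}$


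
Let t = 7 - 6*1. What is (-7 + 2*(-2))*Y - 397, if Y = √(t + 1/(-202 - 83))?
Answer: -397 - 22*√20235/285 ≈ -407.98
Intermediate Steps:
t = 1 (t = 7 - 6 = 1)
Y = 2*√20235/285 (Y = √(1 + 1/(-202 - 83)) = √(1 + 1/(-285)) = √(1 - 1/285) = √(284/285) = 2*√20235/285 ≈ 0.99824)
(-7 + 2*(-2))*Y - 397 = (-7 + 2*(-2))*(2*√20235/285) - 397 = (-7 - 4)*(2*√20235/285) - 397 = -22*√20235/285 - 397 = -397 - 22*√20235/285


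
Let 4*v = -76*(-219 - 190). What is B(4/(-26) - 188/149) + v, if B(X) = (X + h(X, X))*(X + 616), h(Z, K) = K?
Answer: 22628123299/3751969 ≈ 6031.0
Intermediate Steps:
v = 7771 (v = (-76*(-219 - 190))/4 = (-76*(-409))/4 = (¼)*31084 = 7771)
B(X) = 2*X*(616 + X) (B(X) = (X + X)*(X + 616) = (2*X)*(616 + X) = 2*X*(616 + X))
B(4/(-26) - 188/149) + v = 2*(4/(-26) - 188/149)*(616 + (4/(-26) - 188/149)) + 7771 = 2*(4*(-1/26) - 188*1/149)*(616 + (4*(-1/26) - 188*1/149)) + 7771 = 2*(-2/13 - 188/149)*(616 + (-2/13 - 188/149)) + 7771 = 2*(-2742/1937)*(616 - 2742/1937) + 7771 = 2*(-2742/1937)*(1190450/1937) + 7771 = -6528427800/3751969 + 7771 = 22628123299/3751969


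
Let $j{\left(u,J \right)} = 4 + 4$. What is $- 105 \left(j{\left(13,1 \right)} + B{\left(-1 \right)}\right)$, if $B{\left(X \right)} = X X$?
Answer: $-945$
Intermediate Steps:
$j{\left(u,J \right)} = 8$
$B{\left(X \right)} = X^{2}$
$- 105 \left(j{\left(13,1 \right)} + B{\left(-1 \right)}\right) = - 105 \left(8 + \left(-1\right)^{2}\right) = - 105 \left(8 + 1\right) = \left(-105\right) 9 = -945$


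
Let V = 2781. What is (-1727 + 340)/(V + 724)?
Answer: -1387/3505 ≈ -0.39572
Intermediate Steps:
(-1727 + 340)/(V + 724) = (-1727 + 340)/(2781 + 724) = -1387/3505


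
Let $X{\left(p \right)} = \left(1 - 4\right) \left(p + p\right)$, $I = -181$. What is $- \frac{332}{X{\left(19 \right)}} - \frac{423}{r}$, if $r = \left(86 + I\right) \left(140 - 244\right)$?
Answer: $\frac{85051}{29640} \approx 2.8695$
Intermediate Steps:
$X{\left(p \right)} = - 6 p$ ($X{\left(p \right)} = - 3 \cdot 2 p = - 6 p$)
$r = 9880$ ($r = \left(86 - 181\right) \left(140 - 244\right) = \left(-95\right) \left(-104\right) = 9880$)
$- \frac{332}{X{\left(19 \right)}} - \frac{423}{r} = - \frac{332}{\left(-6\right) 19} - \frac{423}{9880} = - \frac{332}{-114} - \frac{423}{9880} = \left(-332\right) \left(- \frac{1}{114}\right) - \frac{423}{9880} = \frac{166}{57} - \frac{423}{9880} = \frac{85051}{29640}$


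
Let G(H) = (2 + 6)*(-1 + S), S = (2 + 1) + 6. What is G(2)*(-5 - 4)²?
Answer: 5184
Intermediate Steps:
S = 9 (S = 3 + 6 = 9)
G(H) = 64 (G(H) = (2 + 6)*(-1 + 9) = 8*8 = 64)
G(2)*(-5 - 4)² = 64*(-5 - 4)² = 64*(-9)² = 64*81 = 5184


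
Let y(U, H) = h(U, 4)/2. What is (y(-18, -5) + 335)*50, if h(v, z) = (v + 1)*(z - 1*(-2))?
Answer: 14200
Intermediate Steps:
h(v, z) = (1 + v)*(2 + z) (h(v, z) = (1 + v)*(z + 2) = (1 + v)*(2 + z))
y(U, H) = 3 + 3*U (y(U, H) = (2 + 4 + 2*U + U*4)/2 = (2 + 4 + 2*U + 4*U)*(1/2) = (6 + 6*U)*(1/2) = 3 + 3*U)
(y(-18, -5) + 335)*50 = ((3 + 3*(-18)) + 335)*50 = ((3 - 54) + 335)*50 = (-51 + 335)*50 = 284*50 = 14200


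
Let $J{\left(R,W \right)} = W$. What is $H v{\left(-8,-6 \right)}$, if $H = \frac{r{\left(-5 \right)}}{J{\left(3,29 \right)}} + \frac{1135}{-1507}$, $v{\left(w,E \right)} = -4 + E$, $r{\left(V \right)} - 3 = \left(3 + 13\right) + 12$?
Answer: $- \frac{138020}{43703} \approx -3.1581$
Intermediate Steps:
$r{\left(V \right)} = 31$ ($r{\left(V \right)} = 3 + \left(\left(3 + 13\right) + 12\right) = 3 + \left(16 + 12\right) = 3 + 28 = 31$)
$H = \frac{13802}{43703}$ ($H = \frac{31}{29} + \frac{1135}{-1507} = 31 \cdot \frac{1}{29} + 1135 \left(- \frac{1}{1507}\right) = \frac{31}{29} - \frac{1135}{1507} = \frac{13802}{43703} \approx 0.31581$)
$H v{\left(-8,-6 \right)} = \frac{13802 \left(-4 - 6\right)}{43703} = \frac{13802}{43703} \left(-10\right) = - \frac{138020}{43703}$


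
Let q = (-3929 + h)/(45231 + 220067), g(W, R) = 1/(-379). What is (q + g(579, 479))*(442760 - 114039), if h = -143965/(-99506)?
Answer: -1850568474319109/322745919892 ≈ -5733.8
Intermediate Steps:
g(W, R) = -1/379
h = 143965/99506 (h = -143965*(-1/99506) = 143965/99506 ≈ 1.4468)
q = -12606939/851572348 (q = (-3929 + 143965/99506)/(45231 + 220067) = -390815109/99506/265298 = -390815109/99506*1/265298 = -12606939/851572348 ≈ -0.014804)
(q + g(579, 479))*(442760 - 114039) = (-12606939/851572348 - 1/379)*(442760 - 114039) = -5629602229/322745919892*328721 = -1850568474319109/322745919892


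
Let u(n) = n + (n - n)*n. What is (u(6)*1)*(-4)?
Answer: -24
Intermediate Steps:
u(n) = n (u(n) = n + 0*n = n + 0 = n)
(u(6)*1)*(-4) = (6*1)*(-4) = 6*(-4) = -24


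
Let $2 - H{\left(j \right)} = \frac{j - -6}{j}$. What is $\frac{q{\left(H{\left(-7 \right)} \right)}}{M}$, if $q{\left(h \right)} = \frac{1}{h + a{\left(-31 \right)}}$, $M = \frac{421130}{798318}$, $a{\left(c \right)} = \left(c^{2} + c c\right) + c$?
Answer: $\frac{2794113}{2789986250} \approx 0.0010015$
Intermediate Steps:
$a{\left(c \right)} = c + 2 c^{2}$ ($a{\left(c \right)} = \left(c^{2} + c^{2}\right) + c = 2 c^{2} + c = c + 2 c^{2}$)
$H{\left(j \right)} = 2 - \frac{6 + j}{j}$ ($H{\left(j \right)} = 2 - \frac{j - -6}{j} = 2 - \frac{j + 6}{j} = 2 - \frac{6 + j}{j}$)
$M = \frac{210565}{399159}$ ($M = 421130 \cdot \frac{1}{798318} = \frac{210565}{399159} \approx 0.52752$)
$q{\left(h \right)} = \frac{1}{1891 + h}$ ($q{\left(h \right)} = \frac{1}{h - 31 \left(1 + 2 \left(-31\right)\right)} = \frac{1}{h - 31 \left(1 - 62\right)} = \frac{1}{h - -1891} = \frac{1}{h + 1891} = \frac{1}{1891 + h}$)
$\frac{q{\left(H{\left(-7 \right)} \right)}}{M} = \frac{1}{\left(1891 + \frac{-6 - 7}{-7}\right) \frac{210565}{399159}} = \frac{1}{1891 - - \frac{13}{7}} \cdot \frac{399159}{210565} = \frac{1}{1891 + \frac{13}{7}} \cdot \frac{399159}{210565} = \frac{1}{\frac{13250}{7}} \cdot \frac{399159}{210565} = \frac{7}{13250} \cdot \frac{399159}{210565} = \frac{2794113}{2789986250}$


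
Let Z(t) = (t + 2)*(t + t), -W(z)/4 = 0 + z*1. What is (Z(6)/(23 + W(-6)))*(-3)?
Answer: -288/47 ≈ -6.1277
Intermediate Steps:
W(z) = -4*z (W(z) = -4*(0 + z*1) = -4*(0 + z) = -4*z)
Z(t) = 2*t*(2 + t) (Z(t) = (2 + t)*(2*t) = 2*t*(2 + t))
(Z(6)/(23 + W(-6)))*(-3) = ((2*6*(2 + 6))/(23 - 4*(-6)))*(-3) = ((2*6*8)/(23 + 24))*(-3) = (96/47)*(-3) = -288/47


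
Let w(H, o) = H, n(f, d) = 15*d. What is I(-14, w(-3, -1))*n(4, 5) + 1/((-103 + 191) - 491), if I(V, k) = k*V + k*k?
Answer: 1541474/403 ≈ 3825.0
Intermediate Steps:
I(V, k) = k**2 + V*k (I(V, k) = V*k + k**2 = k**2 + V*k)
I(-14, w(-3, -1))*n(4, 5) + 1/((-103 + 191) - 491) = (-3*(-14 - 3))*(15*5) + 1/((-103 + 191) - 491) = -3*(-17)*75 + 1/(88 - 491) = 51*75 + 1/(-403) = 3825 - 1/403 = 1541474/403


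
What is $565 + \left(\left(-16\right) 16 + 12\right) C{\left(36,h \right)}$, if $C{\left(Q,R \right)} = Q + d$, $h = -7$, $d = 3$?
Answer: $-8951$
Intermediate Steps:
$C{\left(Q,R \right)} = 3 + Q$ ($C{\left(Q,R \right)} = Q + 3 = 3 + Q$)
$565 + \left(\left(-16\right) 16 + 12\right) C{\left(36,h \right)} = 565 + \left(\left(-16\right) 16 + 12\right) \left(3 + 36\right) = 565 + \left(-256 + 12\right) 39 = 565 - 9516 = -8951$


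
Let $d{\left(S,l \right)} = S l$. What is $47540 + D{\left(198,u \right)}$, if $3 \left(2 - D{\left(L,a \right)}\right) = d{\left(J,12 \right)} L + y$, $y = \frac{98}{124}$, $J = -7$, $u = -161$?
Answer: $\frac{9873947}{186} \approx 53086.0$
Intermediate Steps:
$y = \frac{49}{62}$ ($y = 98 \cdot \frac{1}{124} = \frac{49}{62} \approx 0.79032$)
$D{\left(L,a \right)} = \frac{323}{186} + 28 L$ ($D{\left(L,a \right)} = 2 - \frac{\left(-7\right) 12 L + \frac{49}{62}}{3} = 2 - \frac{- 84 L + \frac{49}{62}}{3} = 2 - \frac{\frac{49}{62} - 84 L}{3} = 2 + \left(- \frac{49}{186} + 28 L\right) = \frac{323}{186} + 28 L$)
$47540 + D{\left(198,u \right)} = 47540 + \left(\frac{323}{186} + 28 \cdot 198\right) = 47540 + \left(\frac{323}{186} + 5544\right) = 47540 + \frac{1031507}{186} = \frac{9873947}{186}$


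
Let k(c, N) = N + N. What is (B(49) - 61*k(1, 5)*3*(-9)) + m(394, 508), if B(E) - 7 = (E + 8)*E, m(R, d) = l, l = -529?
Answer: 18741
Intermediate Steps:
m(R, d) = -529
k(c, N) = 2*N
B(E) = 7 + E*(8 + E) (B(E) = 7 + (E + 8)*E = 7 + (8 + E)*E = 7 + E*(8 + E))
(B(49) - 61*k(1, 5)*3*(-9)) + m(394, 508) = ((7 + 49² + 8*49) - 61*2*5*3*(-9)) - 529 = ((7 + 2401 + 392) - 610*3*(-9)) - 529 = (2800 - 61*30*(-9)) - 529 = (2800 - 1830*(-9)) - 529 = (2800 + 16470) - 529 = 19270 - 529 = 18741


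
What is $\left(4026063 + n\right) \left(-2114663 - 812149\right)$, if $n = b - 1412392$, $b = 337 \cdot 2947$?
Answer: $-10556454789720$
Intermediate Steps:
$b = 993139$
$n = -419253$ ($n = 993139 - 1412392 = -419253$)
$\left(4026063 + n\right) \left(-2114663 - 812149\right) = \left(4026063 - 419253\right) \left(-2114663 - 812149\right) = 3606810 \left(-2926812\right) = -10556454789720$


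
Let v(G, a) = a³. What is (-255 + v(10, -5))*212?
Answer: -80560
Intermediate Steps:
(-255 + v(10, -5))*212 = (-255 + (-5)³)*212 = (-255 - 125)*212 = -380*212 = -80560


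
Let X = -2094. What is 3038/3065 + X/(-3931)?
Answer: 18360488/12048515 ≈ 1.5239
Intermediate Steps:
3038/3065 + X/(-3931) = 3038/3065 - 2094/(-3931) = 3038*(1/3065) - 2094*(-1/3931) = 3038/3065 + 2094/3931 = 18360488/12048515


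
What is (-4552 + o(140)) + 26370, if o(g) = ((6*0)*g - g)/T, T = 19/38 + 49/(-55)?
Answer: 953574/43 ≈ 22176.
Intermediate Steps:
T = -43/110 (T = 19*(1/38) + 49*(-1/55) = ½ - 49/55 = -43/110 ≈ -0.39091)
o(g) = 110*g/43 (o(g) = ((6*0)*g - g)/(-43/110) = (0*g - g)*(-110/43) = (0 - g)*(-110/43) = -g*(-110/43) = 110*g/43)
(-4552 + o(140)) + 26370 = (-4552 + (110/43)*140) + 26370 = (-4552 + 15400/43) + 26370 = -180336/43 + 26370 = 953574/43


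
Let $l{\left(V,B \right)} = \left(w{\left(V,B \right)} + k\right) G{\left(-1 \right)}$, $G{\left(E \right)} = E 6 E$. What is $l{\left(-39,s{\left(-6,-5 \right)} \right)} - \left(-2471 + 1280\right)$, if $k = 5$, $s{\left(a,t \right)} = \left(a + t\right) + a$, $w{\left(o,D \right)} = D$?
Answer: $1119$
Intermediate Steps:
$G{\left(E \right)} = 6 E^{2}$ ($G{\left(E \right)} = 6 E E = 6 E^{2}$)
$s{\left(a,t \right)} = t + 2 a$
$l{\left(V,B \right)} = 30 + 6 B$ ($l{\left(V,B \right)} = \left(B + 5\right) 6 \left(-1\right)^{2} = \left(5 + B\right) 6 \cdot 1 = \left(5 + B\right) 6 = 30 + 6 B$)
$l{\left(-39,s{\left(-6,-5 \right)} \right)} - \left(-2471 + 1280\right) = \left(30 + 6 \left(-5 + 2 \left(-6\right)\right)\right) - \left(-2471 + 1280\right) = \left(30 + 6 \left(-5 - 12\right)\right) - -1191 = \left(30 + 6 \left(-17\right)\right) + 1191 = \left(30 - 102\right) + 1191 = -72 + 1191 = 1119$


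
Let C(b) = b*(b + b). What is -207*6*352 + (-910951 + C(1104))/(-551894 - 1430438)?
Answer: -866645359769/1982332 ≈ -4.3719e+5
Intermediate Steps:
C(b) = 2*b² (C(b) = b*(2*b) = 2*b²)
-207*6*352 + (-910951 + C(1104))/(-551894 - 1430438) = -207*6*352 + (-910951 + 2*1104²)/(-551894 - 1430438) = -1242*352 + (-910951 + 2*1218816)/(-1982332) = -437184 + (-910951 + 2437632)*(-1/1982332) = -437184 + 1526681*(-1/1982332) = -437184 - 1526681/1982332 = -866645359769/1982332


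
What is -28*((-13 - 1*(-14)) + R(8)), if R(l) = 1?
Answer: -56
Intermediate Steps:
-28*((-13 - 1*(-14)) + R(8)) = -28*((-13 - 1*(-14)) + 1) = -28*((-13 + 14) + 1) = -28*(1 + 1) = -28*2 = -56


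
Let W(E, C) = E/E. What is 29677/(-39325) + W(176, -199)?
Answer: 9648/39325 ≈ 0.24534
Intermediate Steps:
W(E, C) = 1
29677/(-39325) + W(176, -199) = 29677/(-39325) + 1 = 29677*(-1/39325) + 1 = -29677/39325 + 1 = 9648/39325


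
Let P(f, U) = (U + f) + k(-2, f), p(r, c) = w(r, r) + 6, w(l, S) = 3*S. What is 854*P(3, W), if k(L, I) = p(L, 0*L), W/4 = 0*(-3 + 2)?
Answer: 2562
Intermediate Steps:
p(r, c) = 6 + 3*r (p(r, c) = 3*r + 6 = 6 + 3*r)
W = 0 (W = 4*(0*(-3 + 2)) = 4*(0*(-1)) = 4*0 = 0)
k(L, I) = 6 + 3*L
P(f, U) = U + f (P(f, U) = (U + f) + (6 + 3*(-2)) = (U + f) + (6 - 6) = (U + f) + 0 = U + f)
854*P(3, W) = 854*(0 + 3) = 854*3 = 2562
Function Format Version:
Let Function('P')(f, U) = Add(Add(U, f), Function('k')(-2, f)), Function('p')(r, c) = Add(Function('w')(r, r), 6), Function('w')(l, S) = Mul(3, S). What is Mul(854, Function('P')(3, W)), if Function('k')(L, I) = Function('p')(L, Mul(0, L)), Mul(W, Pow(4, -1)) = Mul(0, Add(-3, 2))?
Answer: 2562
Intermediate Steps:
Function('p')(r, c) = Add(6, Mul(3, r)) (Function('p')(r, c) = Add(Mul(3, r), 6) = Add(6, Mul(3, r)))
W = 0 (W = Mul(4, Mul(0, Add(-3, 2))) = Mul(4, Mul(0, -1)) = Mul(4, 0) = 0)
Function('k')(L, I) = Add(6, Mul(3, L))
Function('P')(f, U) = Add(U, f) (Function('P')(f, U) = Add(Add(U, f), Add(6, Mul(3, -2))) = Add(Add(U, f), Add(6, -6)) = Add(Add(U, f), 0) = Add(U, f))
Mul(854, Function('P')(3, W)) = Mul(854, Add(0, 3)) = Mul(854, 3) = 2562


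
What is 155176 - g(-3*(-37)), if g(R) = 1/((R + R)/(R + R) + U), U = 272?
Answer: 42363047/273 ≈ 1.5518e+5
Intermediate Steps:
g(R) = 1/273 (g(R) = 1/((R + R)/(R + R) + 272) = 1/((2*R)/((2*R)) + 272) = 1/((2*R)*(1/(2*R)) + 272) = 1/(1 + 272) = 1/273)
155176 - g(-3*(-37)) = 155176 - 1*1/273 = 155176 - 1/273 = 42363047/273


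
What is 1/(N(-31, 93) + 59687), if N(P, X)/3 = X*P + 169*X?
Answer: 1/98189 ≈ 1.0184e-5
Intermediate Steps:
N(P, X) = 507*X + 3*P*X (N(P, X) = 3*(X*P + 169*X) = 3*(P*X + 169*X) = 3*(169*X + P*X) = 507*X + 3*P*X)
1/(N(-31, 93) + 59687) = 1/(3*93*(169 - 31) + 59687) = 1/(3*93*138 + 59687) = 1/(38502 + 59687) = 1/98189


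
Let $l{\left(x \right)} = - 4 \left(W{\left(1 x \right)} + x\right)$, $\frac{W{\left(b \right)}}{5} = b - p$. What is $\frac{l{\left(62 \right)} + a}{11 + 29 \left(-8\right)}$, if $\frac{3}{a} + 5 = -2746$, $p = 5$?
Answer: $\frac{1272797}{202657} \approx 6.2805$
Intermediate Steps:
$W{\left(b \right)} = -25 + 5 b$ ($W{\left(b \right)} = 5 \left(b - 5\right) = 5 \left(-5 + b\right) = -25 + 5 b$)
$l{\left(x \right)} = 100 - 24 x$ ($l{\left(x \right)} = - 4 \left(\left(-25 + 5 \cdot 1 x\right) + x\right) = - 4 \left(\left(-25 + 5 x\right) + x\right) = - 4 \left(-25 + 6 x\right) = 100 - 24 x$)
$a = - \frac{1}{917}$ ($a = \frac{3}{-5 - 2746} = \frac{3}{-2751} = 3 \left(- \frac{1}{2751}\right) = - \frac{1}{917} \approx -0.0010905$)
$\frac{l{\left(62 \right)} + a}{11 + 29 \left(-8\right)} = \frac{\left(100 - 1488\right) - \frac{1}{917}}{11 + 29 \left(-8\right)} = \frac{\left(100 - 1488\right) - \frac{1}{917}}{11 - 232} = \frac{-1388 - \frac{1}{917}}{-221} = \left(- \frac{1272797}{917}\right) \left(- \frac{1}{221}\right) = \frac{1272797}{202657}$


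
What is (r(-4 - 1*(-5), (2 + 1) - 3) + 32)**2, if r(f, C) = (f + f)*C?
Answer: 1024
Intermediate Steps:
r(f, C) = 2*C*f (r(f, C) = (2*f)*C = 2*C*f)
(r(-4 - 1*(-5), (2 + 1) - 3) + 32)**2 = (2*((2 + 1) - 3)*(-4 - 1*(-5)) + 32)**2 = (2*(3 - 3)*(-4 + 5) + 32)**2 = (2*0*1 + 32)**2 = (0 + 32)**2 = 32**2 = 1024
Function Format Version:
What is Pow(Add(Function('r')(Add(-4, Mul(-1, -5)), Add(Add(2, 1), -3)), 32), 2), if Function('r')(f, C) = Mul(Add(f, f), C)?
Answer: 1024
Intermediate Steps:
Function('r')(f, C) = Mul(2, C, f) (Function('r')(f, C) = Mul(Mul(2, f), C) = Mul(2, C, f))
Pow(Add(Function('r')(Add(-4, Mul(-1, -5)), Add(Add(2, 1), -3)), 32), 2) = Pow(Add(Mul(2, Add(Add(2, 1), -3), Add(-4, Mul(-1, -5))), 32), 2) = Pow(Add(Mul(2, Add(3, -3), Add(-4, 5)), 32), 2) = Pow(Add(Mul(2, 0, 1), 32), 2) = Pow(Add(0, 32), 2) = Pow(32, 2) = 1024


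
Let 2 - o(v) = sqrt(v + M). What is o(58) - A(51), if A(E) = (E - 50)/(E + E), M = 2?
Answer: 203/102 - 2*sqrt(15) ≈ -5.7558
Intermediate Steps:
o(v) = 2 - sqrt(2 + v) (o(v) = 2 - sqrt(v + 2) = 2 - sqrt(2 + v))
A(E) = (-50 + E)/(2*E) (A(E) = (-50 + E)/((2*E)) = (-50 + E)*(1/(2*E)) = (-50 + E)/(2*E))
o(58) - A(51) = (2 - sqrt(2 + 58)) - (-50 + 51)/(2*51) = (2 - sqrt(60)) - 1/(2*51) = (2 - 2*sqrt(15)) - 1*1/102 = (2 - 2*sqrt(15)) - 1/102 = 203/102 - 2*sqrt(15)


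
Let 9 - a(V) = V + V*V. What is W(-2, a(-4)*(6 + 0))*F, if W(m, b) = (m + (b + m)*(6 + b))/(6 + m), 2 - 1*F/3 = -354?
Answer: 63546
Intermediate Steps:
F = 1068 (F = 6 - 3*(-354) = 6 + 1062 = 1068)
a(V) = 9 - V - V**2 (a(V) = 9 - (V + V*V) = 9 - (V + V**2) = 9 + (-V - V**2) = 9 - V - V**2)
W(m, b) = (m + (6 + b)*(b + m))/(6 + m)
W(-2, a(-4)*(6 + 0))*F = ((((9 - 1*(-4) - 1*(-4)**2)*(6 + 0))**2 + 6*((9 - 1*(-4) - 1*(-4)**2)*(6 + 0)) + 7*(-2) + ((9 - 1*(-4) - 1*(-4)**2)*(6 + 0))*(-2))/(6 - 2))*1068 = ((((9 + 4 - 1*16)*6)**2 + 6*((9 + 4 - 1*16)*6) - 14 + ((9 + 4 - 1*16)*6)*(-2))/4)*1068 = ((((9 + 4 - 16)*6)**2 + 6*((9 + 4 - 16)*6) - 14 + ((9 + 4 - 16)*6)*(-2))/4)*1068 = (((-3*6)**2 + 6*(-3*6) - 14 - 3*6*(-2))/4)*1068 = (((-18)**2 + 6*(-18) - 14 - 18*(-2))/4)*1068 = ((324 - 108 - 14 + 36)/4)*1068 = ((1/4)*238)*1068 = (119/2)*1068 = 63546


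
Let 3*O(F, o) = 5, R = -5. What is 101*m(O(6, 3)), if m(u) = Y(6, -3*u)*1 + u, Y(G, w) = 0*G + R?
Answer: -1010/3 ≈ -336.67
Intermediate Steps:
O(F, o) = 5/3 (O(F, o) = (1/3)*5 = 5/3)
Y(G, w) = -5 (Y(G, w) = 0*G - 5 = 0 - 5 = -5)
m(u) = -5 + u (m(u) = -5*1 + u = -5 + u)
101*m(O(6, 3)) = 101*(-5 + 5/3) = 101*(-10/3) = -1010/3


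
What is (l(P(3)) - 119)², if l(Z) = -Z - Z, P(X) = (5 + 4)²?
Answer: 78961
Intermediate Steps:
P(X) = 81 (P(X) = 9² = 81)
l(Z) = -2*Z
(l(P(3)) - 119)² = (-2*81 - 119)² = (-162 - 119)² = (-281)² = 78961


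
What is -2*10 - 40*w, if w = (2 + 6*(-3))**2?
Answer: -10260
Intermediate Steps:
w = 256 (w = (2 - 18)**2 = (-16)**2 = 256)
-2*10 - 40*w = -2*10 - 40*256 = -20 - 10240 = -10260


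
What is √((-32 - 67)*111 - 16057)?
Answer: I*√27046 ≈ 164.46*I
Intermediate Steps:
√((-32 - 67)*111 - 16057) = √(-99*111 - 16057) = √(-10989 - 16057) = √(-27046) = I*√27046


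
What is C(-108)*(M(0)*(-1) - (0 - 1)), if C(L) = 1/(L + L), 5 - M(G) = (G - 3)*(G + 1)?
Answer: 7/216 ≈ 0.032407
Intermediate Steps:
M(G) = 5 - (1 + G)*(-3 + G) (M(G) = 5 - (G - 3)*(G + 1) = 5 - (-3 + G)*(1 + G) = 5 - (1 + G)*(-3 + G))
C(L) = 1/(2*L)
C(-108)*(M(0)*(-1) - (0 - 1)) = ((½)/(-108))*((8 - 1*0² + 2*0)*(-1) - (0 - 1)) = ((½)*(-1/108))*((8 - 1*0 + 0)*(-1) - 1*(-1)) = -((8 + 0 + 0)*(-1) + 1)/216 = -(8*(-1) + 1)/216 = -(-8 + 1)/216 = -1/216*(-7) = 7/216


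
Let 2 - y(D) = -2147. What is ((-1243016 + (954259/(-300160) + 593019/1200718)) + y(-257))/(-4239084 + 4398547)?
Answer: -223609379780987941/28735831772654720 ≈ -7.7816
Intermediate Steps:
y(D) = 2149 (y(D) = 2 - 1*(-2147) = 2 + 2147 = 2149)
((-1243016 + (954259/(-300160) + 593019/1200718)) + y(-257))/(-4239084 + 4398547) = ((-1243016 + (954259/(-300160) + 593019/1200718)) + 2149)/(-4239084 + 4398547) = ((-1243016 + (954259*(-1/300160) + 593019*(1/1200718))) + 2149)/159463 = ((-1243016 + (-954259/300160 + 593019/1200718)) + 2149)*(1/159463) = ((-1243016 - 483897687461/180203757440) + 2149)*(1/159463) = (-223996637655726501/180203757440 + 2149)*(1/159463) = -223609379780987941/180203757440*1/159463 = -223609379780987941/28735831772654720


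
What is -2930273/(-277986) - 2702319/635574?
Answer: 92599873514/14723389497 ≈ 6.2893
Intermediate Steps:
-2930273/(-277986) - 2702319/635574 = -2930273*(-1/277986) - 2702319*1/635574 = 2930273/277986 - 900773/211858 = 92599873514/14723389497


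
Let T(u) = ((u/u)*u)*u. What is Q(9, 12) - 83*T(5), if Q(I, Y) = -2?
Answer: -2077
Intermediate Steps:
T(u) = u**2 (T(u) = (1*u)*u = u*u = u**2)
Q(9, 12) - 83*T(5) = -2 - 83*5**2 = -2 - 83*25 = -2 - 2075 = -2077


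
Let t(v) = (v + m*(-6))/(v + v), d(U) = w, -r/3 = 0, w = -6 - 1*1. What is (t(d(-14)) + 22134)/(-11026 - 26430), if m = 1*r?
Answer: -44269/74912 ≈ -0.59095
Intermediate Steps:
w = -7 (w = -6 - 1 = -7)
r = 0 (r = -3*0 = 0)
d(U) = -7
m = 0 (m = 1*0 = 0)
t(v) = 1/2 (t(v) = (v + 0*(-6))/(v + v) = (v + 0)/((2*v)) = v*(1/(2*v)) = 1/2)
(t(d(-14)) + 22134)/(-11026 - 26430) = (1/2 + 22134)/(-11026 - 26430) = (44269/2)/(-37456) = (44269/2)*(-1/37456) = -44269/74912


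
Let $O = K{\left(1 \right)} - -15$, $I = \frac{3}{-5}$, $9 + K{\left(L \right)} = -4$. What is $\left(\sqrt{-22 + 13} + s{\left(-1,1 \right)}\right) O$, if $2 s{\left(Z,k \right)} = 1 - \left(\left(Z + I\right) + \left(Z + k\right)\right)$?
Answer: $\frac{13}{5} + 6 i \approx 2.6 + 6.0 i$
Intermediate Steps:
$K{\left(L \right)} = -13$ ($K{\left(L \right)} = -9 - 4 = -13$)
$I = - \frac{3}{5}$ ($I = 3 \left(- \frac{1}{5}\right) = - \frac{3}{5} \approx -0.6$)
$s{\left(Z,k \right)} = \frac{4}{5} - Z - \frac{k}{2}$ ($s{\left(Z,k \right)} = \frac{1 - \left(\left(Z - \frac{3}{5}\right) + \left(Z + k\right)\right)}{2} = \frac{1 - \left(\left(- \frac{3}{5} + Z\right) + \left(Z + k\right)\right)}{2} = \frac{1 - \left(- \frac{3}{5} + k + 2 Z\right)}{2} = \frac{\frac{8}{5} - k - 2 Z}{2} = \frac{4}{5} - Z - \frac{k}{2}$)
$O = 2$ ($O = -13 - -15 = -13 + 15 = 2$)
$\left(\sqrt{-22 + 13} + s{\left(-1,1 \right)}\right) O = \left(\sqrt{-22 + 13} - - \frac{13}{10}\right) 2 = \left(\sqrt{-9} + \left(\frac{4}{5} + 1 - \frac{1}{2}\right)\right) 2 = \left(3 i + \frac{13}{10}\right) 2 = \left(\frac{13}{10} + 3 i\right) 2 = \frac{13}{5} + 6 i$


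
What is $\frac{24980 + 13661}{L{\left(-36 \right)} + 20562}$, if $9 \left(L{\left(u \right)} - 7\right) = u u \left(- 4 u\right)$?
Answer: $\frac{38641}{41305} \approx 0.9355$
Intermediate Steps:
$L{\left(u \right)} = 7 - \frac{4 u^{3}}{9}$ ($L{\left(u \right)} = 7 + \frac{u u \left(- 4 u\right)}{9} = 7 + \frac{u^{2} \left(- 4 u\right)}{9} = 7 + \frac{\left(-4\right) u^{3}}{9} = 7 - \frac{4 u^{3}}{9}$)
$\frac{24980 + 13661}{L{\left(-36 \right)} + 20562} = \frac{24980 + 13661}{\left(7 - \frac{4 \left(-36\right)^{3}}{9}\right) + 20562} = \frac{38641}{\left(7 - -20736\right) + 20562} = \frac{38641}{\left(7 + 20736\right) + 20562} = \frac{38641}{20743 + 20562} = \frac{38641}{41305}$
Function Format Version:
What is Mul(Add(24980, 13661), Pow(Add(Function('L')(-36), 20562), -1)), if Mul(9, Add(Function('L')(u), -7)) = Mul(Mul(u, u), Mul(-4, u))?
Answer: Rational(38641, 41305) ≈ 0.93550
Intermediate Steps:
Function('L')(u) = Add(7, Mul(Rational(-4, 9), Pow(u, 3))) (Function('L')(u) = Add(7, Mul(Rational(1, 9), Mul(Mul(u, u), Mul(-4, u)))) = Add(7, Mul(Rational(1, 9), Mul(Pow(u, 2), Mul(-4, u)))) = Add(7, Mul(Rational(1, 9), Mul(-4, Pow(u, 3)))) = Add(7, Mul(Rational(-4, 9), Pow(u, 3))))
Mul(Add(24980, 13661), Pow(Add(Function('L')(-36), 20562), -1)) = Mul(Add(24980, 13661), Pow(Add(Add(7, Mul(Rational(-4, 9), Pow(-36, 3))), 20562), -1)) = Mul(38641, Pow(Add(Add(7, Mul(Rational(-4, 9), -46656)), 20562), -1)) = Mul(38641, Pow(Add(Add(7, 20736), 20562), -1)) = Mul(38641, Pow(Add(20743, 20562), -1)) = Mul(38641, Pow(41305, -1)) = Mul(38641, Rational(1, 41305)) = Rational(38641, 41305)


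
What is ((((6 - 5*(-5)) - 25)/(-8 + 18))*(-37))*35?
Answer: -777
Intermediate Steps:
((((6 - 5*(-5)) - 25)/(-8 + 18))*(-37))*35 = ((((6 + 25) - 25)/10)*(-37))*35 = (((31 - 25)*(⅒))*(-37))*35 = ((6*(⅒))*(-37))*35 = ((⅗)*(-37))*35 = -111/5*35 = -777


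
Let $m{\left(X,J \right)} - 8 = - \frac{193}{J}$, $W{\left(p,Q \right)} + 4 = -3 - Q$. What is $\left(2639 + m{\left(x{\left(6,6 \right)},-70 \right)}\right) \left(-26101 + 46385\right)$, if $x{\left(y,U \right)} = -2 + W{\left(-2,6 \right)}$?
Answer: $\frac{1881168586}{35} \approx 5.3748 \cdot 10^{7}$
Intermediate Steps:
$W{\left(p,Q \right)} = -7 - Q$ ($W{\left(p,Q \right)} = -4 - \left(3 + Q\right) = -7 - Q$)
$x{\left(y,U \right)} = -15$ ($x{\left(y,U \right)} = -2 - 13 = -15$)
$m{\left(X,J \right)} = 8 - \frac{193}{J}$
$\left(2639 + m{\left(x{\left(6,6 \right)},-70 \right)}\right) \left(-26101 + 46385\right) = \left(2639 + \left(8 - \frac{193}{-70}\right)\right) \left(-26101 + 46385\right) = \left(2639 + \left(8 - - \frac{193}{70}\right)\right) 20284 = \left(2639 + \left(8 + \frac{193}{70}\right)\right) 20284 = \left(2639 + \frac{753}{70}\right) 20284 = \frac{185483}{70} \cdot 20284 = \frac{1881168586}{35}$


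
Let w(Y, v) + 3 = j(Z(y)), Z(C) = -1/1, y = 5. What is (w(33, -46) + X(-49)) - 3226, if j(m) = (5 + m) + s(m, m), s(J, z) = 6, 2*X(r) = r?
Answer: -6487/2 ≈ -3243.5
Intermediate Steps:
X(r) = r/2
Z(C) = -1 (Z(C) = -1*1 = -1)
j(m) = 11 + m (j(m) = (5 + m) + 6 = 11 + m)
w(Y, v) = 7 (w(Y, v) = -3 + (11 - 1) = -3 + 10 = 7)
(w(33, -46) + X(-49)) - 3226 = (7 + (½)*(-49)) - 3226 = (7 - 49/2) - 3226 = -35/2 - 3226 = -6487/2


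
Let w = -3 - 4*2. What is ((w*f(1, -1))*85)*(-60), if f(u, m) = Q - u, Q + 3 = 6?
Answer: 112200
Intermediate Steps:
Q = 3 (Q = -3 + 6 = 3)
f(u, m) = 3 - u
w = -11 (w = -3 - 8 = -11)
((w*f(1, -1))*85)*(-60) = (-11*(3 - 1*1)*85)*(-60) = (-11*(3 - 1)*85)*(-60) = (-11*2*85)*(-60) = -22*85*(-60) = -1870*(-60) = 112200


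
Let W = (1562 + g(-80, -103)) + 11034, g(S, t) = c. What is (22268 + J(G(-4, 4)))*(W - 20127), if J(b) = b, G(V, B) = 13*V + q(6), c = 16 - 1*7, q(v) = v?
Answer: -167153884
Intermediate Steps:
c = 9 (c = 16 - 7 = 9)
g(S, t) = 9
G(V, B) = 6 + 13*V (G(V, B) = 13*V + 6 = 6 + 13*V)
W = 12605 (W = (1562 + 9) + 11034 = 1571 + 11034 = 12605)
(22268 + J(G(-4, 4)))*(W - 20127) = (22268 + (6 + 13*(-4)))*(12605 - 20127) = (22268 + (6 - 52))*(-7522) = (22268 - 46)*(-7522) = 22222*(-7522) = -167153884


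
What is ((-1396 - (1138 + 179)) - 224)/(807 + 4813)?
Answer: -2937/5620 ≈ -0.52260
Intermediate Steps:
((-1396 - (1138 + 179)) - 224)/(807 + 4813) = ((-1396 - 1*1317) - 224)/5620 = ((-1396 - 1317) - 224)*(1/5620) = (-2713 - 224)*(1/5620) = -2937*1/5620 = -2937/5620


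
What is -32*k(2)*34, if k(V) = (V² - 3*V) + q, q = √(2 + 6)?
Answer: 2176 - 2176*√2 ≈ -901.33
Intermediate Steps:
q = 2*√2 (q = √8 = 2*√2 ≈ 2.8284)
k(V) = V² - 3*V + 2*√2 (k(V) = (V² - 3*V) + 2*√2 = V² - 3*V + 2*√2)
-32*k(2)*34 = -32*(2² - 3*2 + 2*√2)*34 = -32*(4 - 6 + 2*√2)*34 = -32*(-2 + 2*√2)*34 = (64 - 64*√2)*34 = 2176 - 2176*√2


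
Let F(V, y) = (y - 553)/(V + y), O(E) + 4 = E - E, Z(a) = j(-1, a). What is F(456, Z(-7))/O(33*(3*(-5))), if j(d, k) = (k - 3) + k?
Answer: 285/878 ≈ 0.32460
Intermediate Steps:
j(d, k) = -3 + 2*k (j(d, k) = (-3 + k) + k = -3 + 2*k)
Z(a) = -3 + 2*a
O(E) = -4 (O(E) = -4 + (E - E) = -4 + 0 = -4)
F(V, y) = (-553 + y)/(V + y)
F(456, Z(-7))/O(33*(3*(-5))) = ((-553 + (-3 + 2*(-7)))/(456 + (-3 + 2*(-7))))/(-4) = ((-553 + (-3 - 14))/(456 + (-3 - 14)))*(-¼) = ((-553 - 17)/(456 - 17))*(-¼) = (-570/439)*(-¼) = ((1/439)*(-570))*(-¼) = -570/439*(-¼) = 285/878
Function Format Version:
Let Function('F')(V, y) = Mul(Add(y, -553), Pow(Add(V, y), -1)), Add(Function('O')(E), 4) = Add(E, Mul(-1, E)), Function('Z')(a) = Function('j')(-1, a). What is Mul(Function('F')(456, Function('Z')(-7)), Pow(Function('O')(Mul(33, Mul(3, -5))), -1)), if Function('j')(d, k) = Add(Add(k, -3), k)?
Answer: Rational(285, 878) ≈ 0.32460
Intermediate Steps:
Function('j')(d, k) = Add(-3, Mul(2, k)) (Function('j')(d, k) = Add(Add(-3, k), k) = Add(-3, Mul(2, k)))
Function('Z')(a) = Add(-3, Mul(2, a))
Function('O')(E) = -4 (Function('O')(E) = Add(-4, Add(E, Mul(-1, E))) = Add(-4, 0) = -4)
Function('F')(V, y) = Mul(Pow(Add(V, y), -1), Add(-553, y)) (Function('F')(V, y) = Mul(Add(-553, y), Pow(Add(V, y), -1)) = Mul(Pow(Add(V, y), -1), Add(-553, y)))
Mul(Function('F')(456, Function('Z')(-7)), Pow(Function('O')(Mul(33, Mul(3, -5))), -1)) = Mul(Mul(Pow(Add(456, Add(-3, Mul(2, -7))), -1), Add(-553, Add(-3, Mul(2, -7)))), Pow(-4, -1)) = Mul(Mul(Pow(Add(456, Add(-3, -14)), -1), Add(-553, Add(-3, -14))), Rational(-1, 4)) = Mul(Mul(Pow(Add(456, -17), -1), Add(-553, -17)), Rational(-1, 4)) = Mul(Mul(Pow(439, -1), -570), Rational(-1, 4)) = Mul(Mul(Rational(1, 439), -570), Rational(-1, 4)) = Mul(Rational(-570, 439), Rational(-1, 4)) = Rational(285, 878)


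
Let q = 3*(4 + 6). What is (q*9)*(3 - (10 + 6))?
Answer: -3510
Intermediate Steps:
q = 30 (q = 3*10 = 30)
(q*9)*(3 - (10 + 6)) = (30*9)*(3 - (10 + 6)) = 270*(3 - 1*16) = 270*(3 - 16) = 270*(-13) = -3510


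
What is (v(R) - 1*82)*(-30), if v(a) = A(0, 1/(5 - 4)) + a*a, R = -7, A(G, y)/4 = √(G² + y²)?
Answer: 870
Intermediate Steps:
A(G, y) = 4*√(G² + y²)
v(a) = 4 + a² (v(a) = 4*√(0² + (1/(5 - 4))²) + a*a = 4*√(0 + (1/1)²) + a² = 4*√(0 + 1²) + a² = 4*√(0 + 1) + a² = 4*√1 + a² = 4*1 + a² = 4 + a²)
(v(R) - 1*82)*(-30) = ((4 + (-7)²) - 1*82)*(-30) = ((4 + 49) - 82)*(-30) = (53 - 82)*(-30) = -29*(-30) = 870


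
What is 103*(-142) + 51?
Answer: -14575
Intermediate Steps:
103*(-142) + 51 = -14626 + 51 = -14575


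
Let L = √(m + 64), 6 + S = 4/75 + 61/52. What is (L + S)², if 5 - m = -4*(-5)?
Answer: 75394489/15210000 ≈ 4.9569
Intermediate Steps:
m = -15 (m = 5 - (-4)*(-5) = 5 - 1*20 = 5 - 20 = -15)
S = -18617/3900 (S = -6 + (4/75 + 61/52) = -6 + 4783/3900 = -18617/3900 ≈ -4.7736)
L = 7 (L = √(-15 + 64) = √49 = 7)
(L + S)² = (7 - 18617/3900)² = (8683/3900)² = 75394489/15210000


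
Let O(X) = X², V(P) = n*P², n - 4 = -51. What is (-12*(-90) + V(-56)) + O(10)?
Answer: -146212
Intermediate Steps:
n = -47 (n = 4 - 51 = -47)
V(P) = -47*P²
(-12*(-90) + V(-56)) + O(10) = (-12*(-90) - 47*(-56)²) + 10² = (1080 - 47*3136) + 100 = (1080 - 147392) + 100 = -146312 + 100 = -146212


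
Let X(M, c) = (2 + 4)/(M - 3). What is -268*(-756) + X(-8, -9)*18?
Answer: 2228580/11 ≈ 2.0260e+5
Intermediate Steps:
X(M, c) = 6/(-3 + M)
-268*(-756) + X(-8, -9)*18 = -268*(-756) + (6/(-3 - 8))*18 = 202608 + (6/(-11))*18 = 202608 + (6*(-1/11))*18 = 202608 - 6/11*18 = 202608 - 108/11 = 2228580/11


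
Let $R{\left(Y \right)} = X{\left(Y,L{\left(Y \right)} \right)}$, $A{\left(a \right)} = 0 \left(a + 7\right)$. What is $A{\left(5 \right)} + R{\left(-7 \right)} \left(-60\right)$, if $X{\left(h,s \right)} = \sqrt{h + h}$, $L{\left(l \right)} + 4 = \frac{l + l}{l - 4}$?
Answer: $- 60 i \sqrt{14} \approx - 224.5 i$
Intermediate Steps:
$A{\left(a \right)} = 0$ ($A{\left(a \right)} = 0 \left(7 + a\right) = 0$)
$L{\left(l \right)} = -4 + \frac{2 l}{-4 + l}$ ($L{\left(l \right)} = -4 + \frac{l + l}{l - 4} = -4 + \frac{2 l}{-4 + l}$)
$X{\left(h,s \right)} = \sqrt{2} \sqrt{h}$ ($X{\left(h,s \right)} = \sqrt{2 h} = \sqrt{2} \sqrt{h}$)
$R{\left(Y \right)} = \sqrt{2} \sqrt{Y}$
$A{\left(5 \right)} + R{\left(-7 \right)} \left(-60\right) = 0 + \sqrt{2} \sqrt{-7} \left(-60\right) = 0 + \sqrt{2} i \sqrt{7} \left(-60\right) = 0 + i \sqrt{14} \left(-60\right) = 0 - 60 i \sqrt{14} = - 60 i \sqrt{14}$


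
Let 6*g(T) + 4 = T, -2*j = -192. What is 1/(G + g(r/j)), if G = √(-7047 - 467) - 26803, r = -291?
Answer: -8445376/226373677341 - 69632*I*√26/2942857805433 ≈ -3.7307e-5 - 1.2065e-7*I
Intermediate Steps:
j = 96 (j = -½*(-192) = 96)
g(T) = -⅔ + T/6
G = -26803 + 17*I*√26 (G = √(-7514) - 26803 = 17*I*√26 - 26803 = -26803 + 17*I*√26 ≈ -26803.0 + 86.683*I)
1/(G + g(r/j)) = 1/((-26803 + 17*I*√26) + (-⅔ + (-291/96)/6)) = 1/((-26803 + 17*I*√26) + (-⅔ + (-291*1/96)/6)) = 1/((-26803 + 17*I*√26) + (-⅔ + (⅙)*(-97/32))) = 1/((-26803 + 17*I*√26) + (-⅔ - 97/192)) = 1/((-26803 + 17*I*√26) - 75/64) = 1/(-1715467/64 + 17*I*√26)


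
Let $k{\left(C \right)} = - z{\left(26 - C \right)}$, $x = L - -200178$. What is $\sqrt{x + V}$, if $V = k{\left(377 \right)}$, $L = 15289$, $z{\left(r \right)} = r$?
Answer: $61 \sqrt{58} \approx 464.56$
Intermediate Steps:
$x = 215467$ ($x = 15289 - -200178 = 15289 + 200178 = 215467$)
$k{\left(C \right)} = -26 + C$ ($k{\left(C \right)} = - (26 - C) = -26 + C$)
$V = 351$ ($V = -26 + 377 = 351$)
$\sqrt{x + V} = \sqrt{215467 + 351} = \sqrt{215818} = 61 \sqrt{58}$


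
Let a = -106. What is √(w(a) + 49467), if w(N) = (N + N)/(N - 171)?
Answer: √3795612167/277 ≈ 222.41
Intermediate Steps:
w(N) = 2*N/(-171 + N) (w(N) = (2*N)/(-171 + N) = 2*N/(-171 + N))
√(w(a) + 49467) = √(2*(-106)/(-171 - 106) + 49467) = √(2*(-106)/(-277) + 49467) = √(2*(-106)*(-1/277) + 49467) = √(212/277 + 49467) = √(13702571/277) = √3795612167/277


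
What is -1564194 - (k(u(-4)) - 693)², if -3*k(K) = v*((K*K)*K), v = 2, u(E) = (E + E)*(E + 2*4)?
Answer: -4040868595/9 ≈ -4.4899e+8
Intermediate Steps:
u(E) = 2*E*(8 + E) (u(E) = (2*E)*(E + 8) = (2*E)*(8 + E) = 2*E*(8 + E))
k(K) = -2*K³/3 (k(K) = -2*(K*K)*K/3 = -2*K²*K/3 = -2*K³/3)
-1564194 - (k(u(-4)) - 693)² = -1564194 - (-2*(-512*(8 - 4)³)/3 - 693)² = -1564194 - (-2*(2*(-4)*4)³/3 - 693)² = -1564194 - (-⅔*(-32)³ - 693)² = -1564194 - (-⅔*(-32768) - 693)² = -1564194 - (65536/3 - 693)² = -1564194 - (63457/3)² = -1564194 - 1*4026790849/9 = -1564194 - 4026790849/9 = -4040868595/9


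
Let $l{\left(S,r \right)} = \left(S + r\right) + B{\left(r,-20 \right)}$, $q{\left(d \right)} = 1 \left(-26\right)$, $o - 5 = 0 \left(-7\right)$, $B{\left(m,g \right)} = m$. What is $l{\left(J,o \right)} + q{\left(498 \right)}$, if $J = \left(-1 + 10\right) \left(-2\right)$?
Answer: $-34$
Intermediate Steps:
$o = 5$ ($o = 5 + 0 \left(-7\right) = 5 + 0 = 5$)
$q{\left(d \right)} = -26$
$J = -18$ ($J = 9 \left(-2\right) = -18$)
$l{\left(S,r \right)} = S + 2 r$ ($l{\left(S,r \right)} = \left(S + r\right) + r = S + 2 r$)
$l{\left(J,o \right)} + q{\left(498 \right)} = \left(-18 + 2 \cdot 5\right) - 26 = \left(-18 + 10\right) - 26 = -8 - 26 = -34$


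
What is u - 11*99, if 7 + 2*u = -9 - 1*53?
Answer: -2247/2 ≈ -1123.5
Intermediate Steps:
u = -69/2 (u = -7/2 + (-9 - 1*53)/2 = -7/2 + (-9 - 53)/2 = -7/2 + (½)*(-62) = -7/2 - 31 = -69/2 ≈ -34.500)
u - 11*99 = -69/2 - 11*99 = -69/2 - 1089 = -2247/2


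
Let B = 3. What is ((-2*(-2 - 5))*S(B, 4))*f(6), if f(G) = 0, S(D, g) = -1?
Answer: 0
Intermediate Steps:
((-2*(-2 - 5))*S(B, 4))*f(6) = (-2*(-2 - 5)*(-1))*0 = (-2*(-7)*(-1))*0 = (14*(-1))*0 = -14*0 = 0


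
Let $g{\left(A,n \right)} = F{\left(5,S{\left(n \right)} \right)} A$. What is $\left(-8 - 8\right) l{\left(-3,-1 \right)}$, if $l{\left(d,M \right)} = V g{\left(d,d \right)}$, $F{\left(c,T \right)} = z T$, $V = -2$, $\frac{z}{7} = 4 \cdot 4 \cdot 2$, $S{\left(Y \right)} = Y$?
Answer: $64512$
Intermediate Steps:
$z = 224$ ($z = 7 \cdot 4 \cdot 4 \cdot 2 = 7 \cdot 16 \cdot 2 = 7 \cdot 32 = 224$)
$F{\left(c,T \right)} = 224 T$
$g{\left(A,n \right)} = 224 A n$ ($g{\left(A,n \right)} = 224 n A = 224 A n$)
$l{\left(d,M \right)} = - 448 d^{2}$ ($l{\left(d,M \right)} = - 2 \cdot 224 d d = - 2 \cdot 224 d^{2} = - 448 d^{2}$)
$\left(-8 - 8\right) l{\left(-3,-1 \right)} = \left(-8 - 8\right) \left(- 448 \left(-3\right)^{2}\right) = - 16 \left(\left(-448\right) 9\right) = \left(-16\right) \left(-4032\right) = 64512$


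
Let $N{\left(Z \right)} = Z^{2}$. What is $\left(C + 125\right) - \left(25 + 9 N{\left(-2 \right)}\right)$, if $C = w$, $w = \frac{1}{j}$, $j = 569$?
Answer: $\frac{36417}{569} \approx 64.002$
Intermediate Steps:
$w = \frac{1}{569} \approx 0.0017575$
$C = \frac{1}{569} \approx 0.0017575$
$\left(C + 125\right) - \left(25 + 9 N{\left(-2 \right)}\right) = \left(\frac{1}{569} + 125\right) - \left(25 + 9 \left(-2\right)^{2}\right) = \frac{71126}{569} - 61 = \frac{36417}{569}$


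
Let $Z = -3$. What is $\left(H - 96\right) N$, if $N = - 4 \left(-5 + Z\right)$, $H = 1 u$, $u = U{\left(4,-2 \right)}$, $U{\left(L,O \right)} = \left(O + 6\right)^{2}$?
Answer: $-2560$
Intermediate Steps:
$U{\left(L,O \right)} = \left(6 + O\right)^{2}$
$u = 16$ ($u = \left(6 - 2\right)^{2} = 4^{2} = 16$)
$H = 16$ ($H = 1 \cdot 16 = 16$)
$N = 32$ ($N = - 4 \left(-5 - 3\right) = \left(-4\right) \left(-8\right) = 32$)
$\left(H - 96\right) N = \left(16 - 96\right) 32 = \left(-80\right) 32 = -2560$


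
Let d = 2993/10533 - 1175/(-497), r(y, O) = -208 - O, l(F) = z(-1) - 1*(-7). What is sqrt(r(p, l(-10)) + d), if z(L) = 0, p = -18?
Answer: 13*I*sqrt(34433875287651)/5234901 ≈ 14.572*I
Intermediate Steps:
l(F) = 7 (l(F) = 0 - 1*(-7) = 0 + 7 = 7)
d = 13863796/5234901 (d = 2993*(1/10533) - 1175*(-1/497) = 2993/10533 + 1175/497 = 13863796/5234901 ≈ 2.6483)
sqrt(r(p, l(-10)) + d) = sqrt((-208 - 1*7) + 13863796/5234901) = sqrt((-208 - 7) + 13863796/5234901) = sqrt(-215 + 13863796/5234901) = sqrt(-1111639919/5234901) = 13*I*sqrt(34433875287651)/5234901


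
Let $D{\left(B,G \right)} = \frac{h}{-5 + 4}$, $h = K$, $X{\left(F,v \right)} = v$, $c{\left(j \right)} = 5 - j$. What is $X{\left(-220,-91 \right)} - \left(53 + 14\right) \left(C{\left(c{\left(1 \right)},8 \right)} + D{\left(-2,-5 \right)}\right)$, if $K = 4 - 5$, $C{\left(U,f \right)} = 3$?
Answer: $-359$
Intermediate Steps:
$K = -1$
$h = -1$
$D{\left(B,G \right)} = 1$ ($D{\left(B,G \right)} = - \frac{1}{-5 + 4} = - \frac{1}{-1} = \left(-1\right) \left(-1\right) = 1$)
$X{\left(-220,-91 \right)} - \left(53 + 14\right) \left(C{\left(c{\left(1 \right)},8 \right)} + D{\left(-2,-5 \right)}\right) = -91 - \left(53 + 14\right) \left(3 + 1\right) = -91 - 67 \cdot 4 = -91 - 268 = -359$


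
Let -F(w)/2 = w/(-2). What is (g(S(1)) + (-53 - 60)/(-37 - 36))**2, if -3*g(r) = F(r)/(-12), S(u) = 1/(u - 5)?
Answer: 262407601/110502144 ≈ 2.3747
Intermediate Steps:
S(u) = 1/(-5 + u)
F(w) = w (F(w) = -2*w/(-2) = -2*w*(-1)/2 = -(-1)*w = w)
g(r) = r/36 (g(r) = -r/(3*(-12)) = -r*(-1)/(3*12) = -(-1)*r/36 = r/36)
(g(S(1)) + (-53 - 60)/(-37 - 36))**2 = (1/(36*(-5 + 1)) + (-53 - 60)/(-37 - 36))**2 = ((1/36)/(-4) - 113/(-73))**2 = ((1/36)*(-1/4) - 113*(-1/73))**2 = (-1/144 + 113/73)**2 = (16199/10512)**2 = 262407601/110502144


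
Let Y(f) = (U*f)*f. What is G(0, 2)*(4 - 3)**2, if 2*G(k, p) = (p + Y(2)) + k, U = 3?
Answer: 7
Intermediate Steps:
Y(f) = 3*f**2 (Y(f) = (3*f)*f = 3*f**2)
G(k, p) = 6 + k/2 + p/2 (G(k, p) = ((p + 3*2**2) + k)/2 = ((p + 3*4) + k)/2 = ((p + 12) + k)/2 = ((12 + p) + k)/2 = (12 + k + p)/2 = 6 + k/2 + p/2)
G(0, 2)*(4 - 3)**2 = (6 + (1/2)*0 + (1/2)*2)*(4 - 3)**2 = (6 + 0 + 1)*1**2 = 7*1 = 7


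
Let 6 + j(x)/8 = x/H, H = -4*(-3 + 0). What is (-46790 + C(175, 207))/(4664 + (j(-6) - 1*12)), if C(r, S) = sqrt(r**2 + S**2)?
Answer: -4679/460 + sqrt(73474)/4600 ≈ -10.113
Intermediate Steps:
H = 12 (H = -4*(-3) = 12)
j(x) = -48 + 2*x/3 (j(x) = -48 + 8*(x/12) = -48 + 2*x/3)
C(r, S) = sqrt(S**2 + r**2)
(-46790 + C(175, 207))/(4664 + (j(-6) - 1*12)) = (-46790 + sqrt(207**2 + 175**2))/(4664 + ((-48 + (2/3)*(-6)) - 1*12)) = (-46790 + sqrt(42849 + 30625))/(4664 + ((-48 - 4) - 12)) = (-46790 + sqrt(73474))/(4664 + (-52 - 12)) = (-46790 + sqrt(73474))/(4664 - 64) = (-46790 + sqrt(73474))/4600 = (-46790 + sqrt(73474))*(1/4600) = -4679/460 + sqrt(73474)/4600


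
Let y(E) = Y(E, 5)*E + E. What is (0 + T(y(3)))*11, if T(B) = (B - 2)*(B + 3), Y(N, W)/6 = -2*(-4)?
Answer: 239250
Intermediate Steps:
Y(N, W) = 48 (Y(N, W) = 6*(-2*(-4)) = 6*8 = 48)
y(E) = 49*E (y(E) = 48*E + E = 49*E)
T(B) = (-2 + B)*(3 + B)
(0 + T(y(3)))*11 = (0 + (-6 + 49*3 + (49*3)²))*11 = (0 + (-6 + 147 + 147²))*11 = (0 + (-6 + 147 + 21609))*11 = (0 + 21750)*11 = 21750*11 = 239250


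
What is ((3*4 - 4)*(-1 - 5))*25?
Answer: -1200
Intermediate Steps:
((3*4 - 4)*(-1 - 5))*25 = ((12 - 4)*(-6))*25 = (8*(-6))*25 = -48*25 = -1200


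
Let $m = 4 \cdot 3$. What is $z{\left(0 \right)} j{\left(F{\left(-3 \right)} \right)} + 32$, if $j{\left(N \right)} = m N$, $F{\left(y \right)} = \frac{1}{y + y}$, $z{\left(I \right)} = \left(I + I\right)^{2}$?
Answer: $32$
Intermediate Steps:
$m = 12$
$z{\left(I \right)} = 4 I^{2}$ ($z{\left(I \right)} = \left(2 I\right)^{2} = 4 I^{2}$)
$F{\left(y \right)} = \frac{1}{2 y}$
$j{\left(N \right)} = 12 N$
$z{\left(0 \right)} j{\left(F{\left(-3 \right)} \right)} + 32 = 4 \cdot 0^{2} \cdot 12 \frac{1}{2 \left(-3\right)} + 32 = 4 \cdot 0 \cdot 12 \cdot \frac{1}{2} \left(- \frac{1}{3}\right) + 32 = 0 \cdot 12 \left(- \frac{1}{6}\right) + 32 = 0 \left(-2\right) + 32 = 0 + 32 = 32$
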